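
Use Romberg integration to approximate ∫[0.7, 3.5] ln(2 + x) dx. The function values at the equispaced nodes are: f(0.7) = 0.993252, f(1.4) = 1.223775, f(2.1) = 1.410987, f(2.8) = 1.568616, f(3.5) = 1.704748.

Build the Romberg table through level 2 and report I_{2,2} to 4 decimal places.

I_{0,0} (trapezoid, 1 panel, h=2.8000): 3.777200
I_{1,0} (trapezoid, 2 panels, h=1.4000): 3.863982
I_{2,0} (trapezoid, 4 panels, h=0.7000): 3.886665
I_{1,1} = 3.863982 + (3.863982 − 3.777200)/3 = 3.892909
I_{2,1} = 3.886665 + (3.886665 − 3.863982)/3 = 3.894226
I_{2,2} = 3.894226 + (3.894226 − 3.892909)/15 = 3.894314

3.8943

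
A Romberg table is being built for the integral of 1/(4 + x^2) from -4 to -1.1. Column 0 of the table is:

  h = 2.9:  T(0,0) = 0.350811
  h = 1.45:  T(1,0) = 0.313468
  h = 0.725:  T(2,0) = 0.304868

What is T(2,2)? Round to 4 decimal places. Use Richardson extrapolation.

0.3021

T(1,1) = (4·0.313468 − 0.350811) / 3 = 0.301020
T(2,1) = 0.304868 + (0.304868 − 0.313468)/3 = 0.302001
T(2,2) = (16·0.302001 − 0.301020) / 15 = 0.302066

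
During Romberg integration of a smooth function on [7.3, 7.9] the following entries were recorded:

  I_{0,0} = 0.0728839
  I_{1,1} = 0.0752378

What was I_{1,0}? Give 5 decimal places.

From I_{1,1} = (4·I_{1,0} − I_{0,0})/3, solve for I_{1,0}:
4·I_{1,0} = 3·0.0752378 + 0.0728839 = 0.2985973
I_{1,0} = 0.0746493

0.07465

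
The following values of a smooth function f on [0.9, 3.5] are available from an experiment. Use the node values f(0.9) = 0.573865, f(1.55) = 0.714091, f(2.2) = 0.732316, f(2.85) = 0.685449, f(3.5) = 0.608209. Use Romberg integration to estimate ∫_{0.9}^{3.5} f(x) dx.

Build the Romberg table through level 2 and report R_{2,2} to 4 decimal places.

R_{0,0} (trapezoid, 1 panel, h=2.6000): 1.536696
R_{1,0} (trapezoid, 2 panels, h=1.3000): 1.720359
R_{2,0} (trapezoid, 4 panels, h=0.6500): 1.769880
R_{1,1} = 1.720359 + (1.720359 − 1.536696)/3 = 1.781580
R_{2,1} = 1.769880 + (1.769880 − 1.720359)/3 = 1.786387
R_{2,2} = 1.786387 + (1.786387 − 1.781580)/15 = 1.786707

1.7867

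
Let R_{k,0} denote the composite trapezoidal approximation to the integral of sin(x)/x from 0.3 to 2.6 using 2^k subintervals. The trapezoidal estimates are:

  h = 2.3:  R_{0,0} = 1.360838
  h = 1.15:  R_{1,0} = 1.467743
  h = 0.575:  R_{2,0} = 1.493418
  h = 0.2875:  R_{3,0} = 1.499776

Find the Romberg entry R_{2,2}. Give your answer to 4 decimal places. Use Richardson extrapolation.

1.5019

Richardson extrapolation on the trapezoidal column (denominator 4−1=3):
R_{1,1} = 1.467743 + (1.467743 − 1.360838)/3 = 1.503378
R_{2,1} = 1.493418 + (1.493418 − 1.467743)/3 = 1.501976
R_{2,2} = 1.501976 + (1.501976 − 1.503378)/15 = 1.501883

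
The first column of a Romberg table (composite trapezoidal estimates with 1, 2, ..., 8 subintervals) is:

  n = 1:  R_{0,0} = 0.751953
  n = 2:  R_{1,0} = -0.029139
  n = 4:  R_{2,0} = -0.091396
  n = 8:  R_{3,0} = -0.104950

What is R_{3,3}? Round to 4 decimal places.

R_{1,1} = (4·(-0.029139) − 0.751953) / 3 = -0.289503
R_{2,1} = (4·(-0.091396) − (-0.029139)) / 3 = -0.112148
R_{3,1} = (4·(-0.104950) − (-0.091396)) / 3 = -0.109468
R_{2,2} = -0.112148 + (-0.112148 − (-0.289503))/15 = -0.100324
R_{3,2} = (16·(-0.109468) − (-0.112148)) / 15 = -0.109289
R_{3,3} = (64·(-0.109289) − (-0.100324)) / 63 = -0.109431
(Column j=1 coincides with Simpson's rule on the same nodes.)

-0.1094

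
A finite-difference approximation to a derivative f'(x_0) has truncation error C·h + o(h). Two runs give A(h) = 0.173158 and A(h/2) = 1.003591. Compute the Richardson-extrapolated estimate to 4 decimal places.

The leading error scales as h; refining by a factor of 2 reduces it by 2^1 = 2.
Extrapolated value = (2·A(h/2) − A(h)) / (2 − 1)
= (2·1.003591 − 0.173158) / 1
= 1.834024 / 1 = 1.834024

1.8340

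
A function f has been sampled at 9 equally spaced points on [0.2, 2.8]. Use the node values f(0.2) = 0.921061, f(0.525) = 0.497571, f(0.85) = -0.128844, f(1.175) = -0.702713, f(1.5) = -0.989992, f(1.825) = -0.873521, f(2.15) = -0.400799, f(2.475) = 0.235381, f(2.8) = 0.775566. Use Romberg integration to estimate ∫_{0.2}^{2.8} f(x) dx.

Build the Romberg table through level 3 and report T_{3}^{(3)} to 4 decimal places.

-0.5106

T_{0}^{(0)} (trapezoid, 1 panel, h=2.6000): 2.205615
T_{1}^{(0)} (trapezoid, 2 panels, h=1.3000): -0.184182
T_{2}^{(0)} (trapezoid, 4 panels, h=0.6500): -0.436359
T_{3}^{(0)} (trapezoid, 8 panels, h=0.3250): -0.492246
T_{1}^{(1)} = -0.184182 + (-0.184182 − 2.205615)/3 = -0.980781
T_{2}^{(1)} = -0.436359 + (-0.436359 − (-0.184182))/3 = -0.520418
T_{3}^{(1)} = -0.492246 + (-0.492246 − (-0.436359))/3 = -0.510875
T_{2}^{(2)} = -0.520418 + (-0.520418 − (-0.980781))/15 = -0.489727
T_{3}^{(2)} = -0.510875 + (-0.510875 − (-0.520418))/15 = -0.510239
T_{3}^{(3)} = -0.510239 + (-0.510239 − (-0.489727))/63 = -0.510565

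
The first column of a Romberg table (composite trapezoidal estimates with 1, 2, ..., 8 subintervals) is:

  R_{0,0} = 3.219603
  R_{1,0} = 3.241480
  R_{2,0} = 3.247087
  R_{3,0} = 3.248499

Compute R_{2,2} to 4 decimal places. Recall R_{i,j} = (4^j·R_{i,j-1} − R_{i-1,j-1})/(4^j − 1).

R_{1,1} = 3.241480 + (3.241480 − 3.219603)/3 = 3.248772
R_{2,1} = (4·3.247087 − 3.241480) / 3 = 3.248956
R_{2,2} = (16·3.248956 − 3.248772) / 15 = 3.248968

3.2490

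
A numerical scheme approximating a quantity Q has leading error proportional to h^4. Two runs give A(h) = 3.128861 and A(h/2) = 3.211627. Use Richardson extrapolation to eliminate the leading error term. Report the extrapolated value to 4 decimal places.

Extrapolated value = (16·A(h/2) − A(h)) / (16 − 1)
= (16·3.211627 − 3.128861) / 15
= 48.257171 / 15 = 3.217145

3.2171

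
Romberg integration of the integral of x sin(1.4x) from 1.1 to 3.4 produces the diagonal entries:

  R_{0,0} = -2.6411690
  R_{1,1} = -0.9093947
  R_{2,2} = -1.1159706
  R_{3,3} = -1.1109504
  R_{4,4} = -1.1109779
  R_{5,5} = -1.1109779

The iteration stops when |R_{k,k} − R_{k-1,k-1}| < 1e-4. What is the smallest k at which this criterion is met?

k = 4

|R_{1,1} − R_{0,0}| = 1.7317743 ≥ 1e-4
|R_{2,2} − R_{1,1}| = 0.2065759 ≥ 1e-4
|R_{3,3} − R_{2,2}| = 0.0050202 ≥ 1e-4
|R_{4,4} − R_{3,3}| = 0.0000275 < 1e-4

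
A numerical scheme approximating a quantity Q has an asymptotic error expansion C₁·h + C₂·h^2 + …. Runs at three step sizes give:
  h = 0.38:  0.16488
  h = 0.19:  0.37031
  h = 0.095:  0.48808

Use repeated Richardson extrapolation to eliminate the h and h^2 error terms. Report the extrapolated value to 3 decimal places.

0.616

First eliminate the h term (factor 2^1 = 2):
  B₁ = (2·0.37031 − 0.16488)/1 = 0.57574
  B₂ = (2·0.48808 − 0.37031)/1 = 0.60585
Then eliminate the h^2 term (factor 2^2 = 4):
  (4·0.60585 − 0.57574)/3 = 0.61589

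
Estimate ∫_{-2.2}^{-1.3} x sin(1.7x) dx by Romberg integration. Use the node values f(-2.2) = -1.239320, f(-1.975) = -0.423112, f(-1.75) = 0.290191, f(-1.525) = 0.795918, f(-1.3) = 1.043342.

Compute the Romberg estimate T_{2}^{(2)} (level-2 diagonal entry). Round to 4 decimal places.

T_{0}^{(0)} (trapezoid, 1 panel, h=0.9000): -0.088190
T_{1}^{(0)} (trapezoid, 2 panels, h=0.4500): 0.086491
T_{2}^{(0)} (trapezoid, 4 panels, h=0.2250): 0.127127
T_{1}^{(1)} = 0.086491 + (0.086491 − (-0.088190))/3 = 0.144718
T_{2}^{(1)} = 0.127127 + (0.127127 − 0.086491)/3 = 0.140672
T_{2}^{(2)} = 0.140672 + (0.140672 − 0.144718)/15 = 0.140402

0.1404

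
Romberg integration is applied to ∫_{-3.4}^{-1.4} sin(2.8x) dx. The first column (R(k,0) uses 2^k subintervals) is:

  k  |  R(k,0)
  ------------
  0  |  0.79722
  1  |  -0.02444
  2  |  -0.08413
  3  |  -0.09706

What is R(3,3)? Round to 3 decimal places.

Richardson extrapolation on the trapezoidal column (denominator 4−1=3):
R(1,1) = (4·(-0.02444) − 0.79722) / 3 = -0.29833
R(2,1) = (4·(-0.08413) − (-0.02444)) / 3 = -0.10403
R(3,1) = -0.09706 + (-0.09706 − (-0.08413))/3 = -0.10137
R(2,2) = (16·(-0.10403) − (-0.29833)) / 15 = -0.09108
R(3,2) = -0.10137 + (-0.10137 − (-0.10403))/15 = -0.10119
R(3,3) = (64·(-0.10119) − (-0.09108)) / 63 = -0.10135

-0.101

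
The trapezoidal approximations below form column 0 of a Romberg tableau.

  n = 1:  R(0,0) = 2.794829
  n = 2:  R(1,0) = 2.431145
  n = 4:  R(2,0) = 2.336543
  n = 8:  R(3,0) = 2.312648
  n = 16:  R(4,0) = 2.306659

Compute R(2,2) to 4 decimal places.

2.3047

R(1,1) = 2.431145 + (2.431145 − 2.794829)/3 = 2.309917
R(2,1) = 2.336543 + (2.336543 − 2.431145)/3 = 2.305009
R(2,2) = (16·2.305009 − 2.309917) / 15 = 2.304682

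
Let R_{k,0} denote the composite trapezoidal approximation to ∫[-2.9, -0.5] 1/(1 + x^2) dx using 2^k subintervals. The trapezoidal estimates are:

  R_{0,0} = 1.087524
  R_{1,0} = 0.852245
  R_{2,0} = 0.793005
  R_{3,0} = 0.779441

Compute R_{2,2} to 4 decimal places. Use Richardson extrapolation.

R_{1,1} = (4·0.852245 − 1.087524) / 3 = 0.773819
R_{2,1} = (4·0.793005 − 0.852245) / 3 = 0.773258
R_{2,2} = 0.773258 + (0.773258 − 0.773819)/15 = 0.773221

0.7732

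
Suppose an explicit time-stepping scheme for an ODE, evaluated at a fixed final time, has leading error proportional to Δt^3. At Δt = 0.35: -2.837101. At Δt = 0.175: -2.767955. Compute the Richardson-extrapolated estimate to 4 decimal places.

-2.7581

The leading error scales as Δt^3; refining by a factor of 2 reduces it by 2^3 = 8.
Extrapolated value = (8·A(Δt/2) − A(Δt)) / (8 − 1)
= (8·(-2.767955) − (-2.837101)) / 7
= -19.306539 / 7 = -2.758077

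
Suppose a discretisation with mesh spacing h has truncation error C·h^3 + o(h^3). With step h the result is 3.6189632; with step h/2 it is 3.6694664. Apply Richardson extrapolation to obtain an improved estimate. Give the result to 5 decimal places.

Extrapolated value = (8·A(h/2) − A(h)) / (8 − 1)
= (8·3.6694664 − 3.6189632) / 7
= 25.7367680 / 7 = 3.6766811

3.67668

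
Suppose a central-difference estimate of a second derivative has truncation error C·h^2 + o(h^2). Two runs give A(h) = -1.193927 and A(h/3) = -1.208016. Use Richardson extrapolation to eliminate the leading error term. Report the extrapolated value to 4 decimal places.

-1.2098

The leading error scales as h^2; refining by a factor of 3 reduces it by 3^2 = 9.
Extrapolated value = (9·A(h/3) − A(h)) / (9 − 1)
= (9·(-1.208016) − (-1.193927)) / 8
= -9.678217 / 8 = -1.209777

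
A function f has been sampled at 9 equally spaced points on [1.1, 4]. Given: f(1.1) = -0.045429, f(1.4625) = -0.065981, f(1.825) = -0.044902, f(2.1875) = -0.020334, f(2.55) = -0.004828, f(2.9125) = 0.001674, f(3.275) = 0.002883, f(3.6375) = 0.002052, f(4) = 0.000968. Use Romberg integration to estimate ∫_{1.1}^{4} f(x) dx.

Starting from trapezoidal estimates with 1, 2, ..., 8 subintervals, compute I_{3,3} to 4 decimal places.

I_{0,0} (trapezoid, 1 panel, h=2.9000): -0.064468
I_{1,0} (trapezoid, 2 panels, h=1.4500): -0.039235
I_{2,0} (trapezoid, 4 panels, h=0.7250): -0.050081
I_{3,0} (trapezoid, 8 panels, h=0.3625): -0.054979
I_{1,1} = -0.039235 + (-0.039235 − (-0.064468))/3 = -0.030824
I_{2,1} = -0.050081 + (-0.050081 − (-0.039235))/3 = -0.053696
I_{3,1} = -0.054979 + (-0.054979 − (-0.050081))/3 = -0.056612
I_{2,2} = -0.053696 + (-0.053696 − (-0.030824))/15 = -0.055221
I_{3,2} = -0.056612 + (-0.056612 − (-0.053696))/15 = -0.056806
I_{3,3} = -0.056806 + (-0.056806 − (-0.055221))/63 = -0.056831

-0.0568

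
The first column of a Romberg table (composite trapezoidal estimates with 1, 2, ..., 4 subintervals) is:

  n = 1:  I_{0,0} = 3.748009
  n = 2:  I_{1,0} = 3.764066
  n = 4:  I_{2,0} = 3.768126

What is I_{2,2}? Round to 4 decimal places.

3.7695

I_{1,1} = (4·3.764066 − 3.748009) / 3 = 3.769418
I_{2,1} = (4·3.768126 − 3.764066) / 3 = 3.769479
I_{2,2} = (16·3.769479 − 3.769418) / 15 = 3.769483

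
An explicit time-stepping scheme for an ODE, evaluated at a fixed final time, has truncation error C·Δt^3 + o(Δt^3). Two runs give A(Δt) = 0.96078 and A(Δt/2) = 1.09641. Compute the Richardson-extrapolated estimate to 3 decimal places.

1.116

The leading error scales as Δt^3; refining by a factor of 2 reduces it by 2^3 = 8.
Extrapolated value = (8·A(Δt/2) − A(Δt)) / (8 − 1)
= (8·1.09641 − 0.96078) / 7
= 7.81050 / 7 = 1.11579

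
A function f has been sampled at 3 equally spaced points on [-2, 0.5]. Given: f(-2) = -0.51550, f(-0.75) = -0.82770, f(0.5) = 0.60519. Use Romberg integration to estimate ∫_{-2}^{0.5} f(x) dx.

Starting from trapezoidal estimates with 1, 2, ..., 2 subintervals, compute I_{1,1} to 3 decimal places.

I_{0,0} (trapezoid, 1 panel, h=2.5000): 0.11211
I_{1,0} (trapezoid, 2 panels, h=1.2500): -0.97857
I_{1,1} = -0.97857 + (-0.97857 − 0.11211)/3 = -1.34213

-1.342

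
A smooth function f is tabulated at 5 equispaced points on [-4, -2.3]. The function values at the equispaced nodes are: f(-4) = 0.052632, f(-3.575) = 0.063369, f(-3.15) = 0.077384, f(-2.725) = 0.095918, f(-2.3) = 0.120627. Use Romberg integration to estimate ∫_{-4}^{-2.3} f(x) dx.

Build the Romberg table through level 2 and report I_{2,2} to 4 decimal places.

0.1367

I_{0,0} (trapezoid, 1 panel, h=1.7000): 0.147270
I_{1,0} (trapezoid, 2 panels, h=0.8500): 0.139411
I_{2,0} (trapezoid, 4 panels, h=0.4250): 0.137403
I_{1,1} = 0.139411 + (0.139411 − 0.147270)/3 = 0.136791
I_{2,1} = 0.137403 + (0.137403 − 0.139411)/3 = 0.136734
I_{2,2} = 0.136734 + (0.136734 − 0.136791)/15 = 0.136730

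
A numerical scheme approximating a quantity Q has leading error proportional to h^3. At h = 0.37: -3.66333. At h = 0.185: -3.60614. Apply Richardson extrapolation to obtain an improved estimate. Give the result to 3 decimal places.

Extrapolated value = (8·A(h/2) − A(h)) / (8 − 1)
= (8·(-3.60614) − (-3.66333)) / 7
= -25.18579 / 7 = -3.59797

-3.598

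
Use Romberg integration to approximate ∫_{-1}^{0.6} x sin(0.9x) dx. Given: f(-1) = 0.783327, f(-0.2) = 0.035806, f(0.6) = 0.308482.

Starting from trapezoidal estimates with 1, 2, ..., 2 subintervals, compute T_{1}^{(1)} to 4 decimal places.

T_{0}^{(0)} (trapezoid, 1 panel, h=1.6000): 0.873447
T_{1}^{(0)} (trapezoid, 2 panels, h=0.8000): 0.465368
T_{1}^{(1)} = 0.465368 + (0.465368 − 0.873447)/3 = 0.329342

0.3293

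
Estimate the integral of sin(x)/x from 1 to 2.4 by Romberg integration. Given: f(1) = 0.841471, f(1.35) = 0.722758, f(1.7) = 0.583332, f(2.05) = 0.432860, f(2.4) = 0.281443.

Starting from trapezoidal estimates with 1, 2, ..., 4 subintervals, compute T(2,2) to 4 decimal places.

0.8064

T(0,0) (trapezoid, 1 panel, h=1.4000): 0.786040
T(1,0) (trapezoid, 2 panels, h=0.7000): 0.801352
T(2,0) (trapezoid, 4 panels, h=0.3500): 0.805142
T(1,1) = 0.801352 + (0.801352 − 0.786040)/3 = 0.806456
T(2,1) = 0.805142 + (0.805142 − 0.801352)/3 = 0.806405
T(2,2) = 0.806405 + (0.806405 − 0.806456)/15 = 0.806402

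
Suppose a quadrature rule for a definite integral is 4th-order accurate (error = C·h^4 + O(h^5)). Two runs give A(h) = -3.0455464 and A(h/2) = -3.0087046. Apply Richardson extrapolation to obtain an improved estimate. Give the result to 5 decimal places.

-3.00625

Extrapolated value = (16·A(h/2) − A(h)) / (16 − 1)
= (16·(-3.0087046) − (-3.0455464)) / 15
= -45.0937272 / 15 = -3.0062485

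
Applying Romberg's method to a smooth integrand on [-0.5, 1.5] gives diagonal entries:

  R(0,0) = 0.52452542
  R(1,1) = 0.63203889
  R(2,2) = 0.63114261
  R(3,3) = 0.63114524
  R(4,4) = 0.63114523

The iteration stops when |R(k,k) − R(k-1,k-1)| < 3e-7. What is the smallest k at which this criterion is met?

|R(1,1) − R(0,0)| = 0.10751347 ≥ 3e-7
|R(2,2) − R(1,1)| = 0.00089628 ≥ 3e-7
|R(3,3) − R(2,2)| = 0.00000263 ≥ 3e-7
|R(4,4) − R(3,3)| = 0.00000001 < 3e-7

k = 4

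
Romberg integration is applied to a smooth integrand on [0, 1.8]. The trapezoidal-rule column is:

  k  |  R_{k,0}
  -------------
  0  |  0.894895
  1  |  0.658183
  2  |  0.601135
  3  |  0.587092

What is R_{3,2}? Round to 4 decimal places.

Richardson extrapolation on the trapezoidal column (denominator 4−1=3):
R_{2,1} = (4·0.601135 − 0.658183) / 3 = 0.582119
R_{3,1} = (4·0.587092 − 0.601135) / 3 = 0.582411
R_{3,2} = (16·0.582411 − 0.582119) / 15 = 0.582430

0.5824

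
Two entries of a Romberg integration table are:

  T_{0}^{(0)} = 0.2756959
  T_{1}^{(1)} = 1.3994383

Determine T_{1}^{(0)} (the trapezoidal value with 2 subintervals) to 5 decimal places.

1.11850

From T_{1}^{(1)} = (4·T_{1}^{(0)} − T_{0}^{(0)})/3, solve for T_{1}^{(0)}:
4·T_{1}^{(0)} = 3·1.3994383 + 0.2756959 = 4.4740108
T_{1}^{(0)} = 1.1185027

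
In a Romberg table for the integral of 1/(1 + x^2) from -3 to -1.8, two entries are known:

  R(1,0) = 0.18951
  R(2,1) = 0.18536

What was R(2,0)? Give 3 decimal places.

0.186

From R(2,1) = (4·R(2,0) − R(1,0))/3, solve for R(2,0):
4·R(2,0) = 3·0.18536 + 0.18951 = 0.74559
R(2,0) = 0.18640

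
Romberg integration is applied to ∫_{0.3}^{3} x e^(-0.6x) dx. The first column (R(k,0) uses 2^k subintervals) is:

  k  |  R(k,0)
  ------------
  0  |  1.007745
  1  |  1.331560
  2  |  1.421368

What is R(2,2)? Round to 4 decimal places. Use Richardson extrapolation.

R(1,1) = (4·1.331560 − 1.007745) / 3 = 1.439498
R(2,1) = (4·1.421368 − 1.331560) / 3 = 1.451304
R(2,2) = (16·1.451304 − 1.439498) / 15 = 1.452091
(Column j=1 coincides with Simpson's rule on the same nodes.)

1.4521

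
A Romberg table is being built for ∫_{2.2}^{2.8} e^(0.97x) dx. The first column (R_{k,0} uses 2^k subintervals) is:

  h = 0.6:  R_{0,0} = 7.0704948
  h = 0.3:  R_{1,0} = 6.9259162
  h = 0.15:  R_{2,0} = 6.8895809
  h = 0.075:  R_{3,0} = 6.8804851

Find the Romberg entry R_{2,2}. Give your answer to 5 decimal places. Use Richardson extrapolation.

R_{1,1} = 6.9259162 + (6.9259162 − 7.0704948)/3 = 6.8777233
R_{2,1} = (4·6.8895809 − 6.9259162) / 3 = 6.8774691
R_{2,2} = (16·6.8774691 − 6.8777233) / 15 = 6.8774522
(Column j=1 coincides with Simpson's rule on the same nodes.)

6.87745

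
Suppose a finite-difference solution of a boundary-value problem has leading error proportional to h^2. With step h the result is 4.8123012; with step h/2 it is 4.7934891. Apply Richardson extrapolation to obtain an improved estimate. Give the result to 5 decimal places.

The leading error scales as h^2; refining by a factor of 2 reduces it by 2^2 = 4.
Extrapolated value = (4·A(h/2) − A(h)) / (4 − 1)
= (4·4.7934891 − 4.8123012) / 3
= 14.3616552 / 3 = 4.7872184

4.78722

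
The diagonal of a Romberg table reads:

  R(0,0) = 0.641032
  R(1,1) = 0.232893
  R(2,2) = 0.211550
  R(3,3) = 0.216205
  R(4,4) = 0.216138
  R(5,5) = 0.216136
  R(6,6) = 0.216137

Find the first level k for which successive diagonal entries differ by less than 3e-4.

k = 4

|R(1,1) − R(0,0)| = 0.408139 ≥ 3e-4
|R(2,2) − R(1,1)| = 0.021343 ≥ 3e-4
|R(3,3) − R(2,2)| = 0.004655 ≥ 3e-4
|R(4,4) − R(3,3)| = 0.000067 < 3e-4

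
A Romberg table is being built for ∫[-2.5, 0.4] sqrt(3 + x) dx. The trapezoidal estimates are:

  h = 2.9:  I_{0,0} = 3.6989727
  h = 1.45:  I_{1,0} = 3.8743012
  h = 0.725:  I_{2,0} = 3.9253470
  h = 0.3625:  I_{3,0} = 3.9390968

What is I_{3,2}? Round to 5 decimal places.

3.94377

Richardson extrapolation on the trapezoidal column (denominator 4−1=3):
I_{2,1} = 3.9253470 + (3.9253470 − 3.8743012)/3 = 3.9423623
I_{3,1} = 3.9390968 + (3.9390968 − 3.9253470)/3 = 3.9436801
I_{3,2} = 3.9436801 + (3.9436801 − 3.9423623)/15 = 3.9437680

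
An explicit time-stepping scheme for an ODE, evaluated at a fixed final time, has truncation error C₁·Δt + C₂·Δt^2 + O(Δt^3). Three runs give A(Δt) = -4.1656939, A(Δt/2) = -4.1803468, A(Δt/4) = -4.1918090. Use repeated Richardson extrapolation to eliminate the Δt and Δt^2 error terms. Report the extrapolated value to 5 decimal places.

-4.20603

First eliminate the Δt term (factor 2^1 = 2):
  B₁ = (2·(-4.1803468) − (-4.1656939))/1 = -4.1949997
  B₂ = (2·(-4.1918090) − (-4.1803468))/1 = -4.2032712
Then eliminate the Δt^2 term (factor 2^2 = 4):
  (4·(-4.2032712) − (-4.1949997))/3 = -4.2060284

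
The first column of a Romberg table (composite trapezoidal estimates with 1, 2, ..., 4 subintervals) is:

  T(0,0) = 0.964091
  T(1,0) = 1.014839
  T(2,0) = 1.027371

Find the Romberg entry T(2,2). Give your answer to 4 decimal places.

1.0315

Richardson extrapolation on the trapezoidal column (denominator 4−1=3):
T(1,1) = 1.014839 + (1.014839 − 0.964091)/3 = 1.031755
T(2,1) = (4·1.027371 − 1.014839) / 3 = 1.031548
T(2,2) = 1.031548 + (1.031548 − 1.031755)/15 = 1.031534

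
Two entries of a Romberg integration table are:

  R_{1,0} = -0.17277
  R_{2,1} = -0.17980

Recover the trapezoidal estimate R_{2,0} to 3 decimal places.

-0.178

From R_{2,1} = (4·R_{2,0} − R_{1,0})/3, solve for R_{2,0}:
4·R_{2,0} = 3·(-0.17980) + (-0.17277) = -0.71217
R_{2,0} = -0.17804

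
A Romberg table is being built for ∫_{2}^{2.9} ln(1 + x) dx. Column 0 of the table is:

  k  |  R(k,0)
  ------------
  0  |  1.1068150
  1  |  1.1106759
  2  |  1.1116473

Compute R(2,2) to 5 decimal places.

R(1,1) = (4·1.1106759 − 1.1068150) / 3 = 1.1119629
R(2,1) = 1.1116473 + (1.1116473 − 1.1106759)/3 = 1.1119711
R(2,2) = 1.1119711 + (1.1119711 − 1.1119629)/15 = 1.1119716

1.11197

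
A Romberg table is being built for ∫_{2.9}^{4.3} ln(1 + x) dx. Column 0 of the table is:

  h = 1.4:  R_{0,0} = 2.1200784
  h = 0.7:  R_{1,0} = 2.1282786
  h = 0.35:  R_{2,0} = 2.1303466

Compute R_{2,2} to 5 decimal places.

Richardson extrapolation on the trapezoidal column (denominator 4−1=3):
R_{1,1} = 2.1282786 + (2.1282786 − 2.1200784)/3 = 2.1310120
R_{2,1} = (4·2.1303466 − 2.1282786) / 3 = 2.1310359
R_{2,2} = 2.1310359 + (2.1310359 − 2.1310120)/15 = 2.1310375
(Column j=1 coincides with Simpson's rule on the same nodes.)

2.13104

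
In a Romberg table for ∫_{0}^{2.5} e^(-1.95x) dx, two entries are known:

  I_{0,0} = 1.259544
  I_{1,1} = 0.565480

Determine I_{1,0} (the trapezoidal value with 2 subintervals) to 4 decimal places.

From I_{1,1} = (4·I_{1,0} − I_{0,0})/3, solve for I_{1,0}:
4·I_{1,0} = 3·0.565480 + 1.259544 = 2.955984
I_{1,0} = 0.738996

0.7390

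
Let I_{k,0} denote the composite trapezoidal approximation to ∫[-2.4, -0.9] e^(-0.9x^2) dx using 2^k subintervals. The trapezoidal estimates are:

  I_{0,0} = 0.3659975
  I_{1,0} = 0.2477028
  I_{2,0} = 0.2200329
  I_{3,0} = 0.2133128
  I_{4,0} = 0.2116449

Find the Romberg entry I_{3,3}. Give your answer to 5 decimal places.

Richardson extrapolation on the trapezoidal column (denominator 4−1=3):
I_{1,1} = (4·0.2477028 − 0.3659975) / 3 = 0.2082712
I_{2,1} = 0.2200329 + (0.2200329 − 0.2477028)/3 = 0.2108096
I_{3,1} = (4·0.2133128 − 0.2200329) / 3 = 0.2110728
I_{2,2} = 0.2108096 + (0.2108096 − 0.2082712)/15 = 0.2109788
I_{3,2} = (16·0.2110728 − 0.2108096) / 15 = 0.2110903
I_{3,3} = 0.2110903 + (0.2110903 − 0.2109788)/63 = 0.2110921

0.21109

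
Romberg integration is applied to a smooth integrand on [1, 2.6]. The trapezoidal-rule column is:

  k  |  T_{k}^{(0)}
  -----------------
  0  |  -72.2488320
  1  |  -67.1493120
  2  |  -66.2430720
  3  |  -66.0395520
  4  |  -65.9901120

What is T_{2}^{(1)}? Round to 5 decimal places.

-65.94099

Richardson extrapolation on the trapezoidal column (denominator 4−1=3):
T_{2}^{(1)} = -66.2430720 + (-66.2430720 − (-67.1493120))/3 = -65.9409920
(Column j=1 coincides with Simpson's rule on the same nodes.)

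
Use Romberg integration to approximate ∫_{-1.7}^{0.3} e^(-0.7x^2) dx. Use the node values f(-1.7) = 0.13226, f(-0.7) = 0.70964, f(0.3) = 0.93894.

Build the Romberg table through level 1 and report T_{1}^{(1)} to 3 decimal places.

1.303

T_{0}^{(0)} (trapezoid, 1 panel, h=2.0000): 1.07120
T_{1}^{(0)} (trapezoid, 2 panels, h=1.0000): 1.24524
T_{1}^{(1)} = 1.24524 + (1.24524 − 1.07120)/3 = 1.30325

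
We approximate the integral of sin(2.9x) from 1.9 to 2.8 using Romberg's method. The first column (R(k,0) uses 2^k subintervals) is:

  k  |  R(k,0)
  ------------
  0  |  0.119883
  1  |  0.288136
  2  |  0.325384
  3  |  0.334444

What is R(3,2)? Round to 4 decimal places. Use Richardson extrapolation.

0.3374

R(2,1) = 0.325384 + (0.325384 − 0.288136)/3 = 0.337800
R(3,1) = (4·0.334444 − 0.325384) / 3 = 0.337464
R(3,2) = 0.337464 + (0.337464 − 0.337800)/15 = 0.337442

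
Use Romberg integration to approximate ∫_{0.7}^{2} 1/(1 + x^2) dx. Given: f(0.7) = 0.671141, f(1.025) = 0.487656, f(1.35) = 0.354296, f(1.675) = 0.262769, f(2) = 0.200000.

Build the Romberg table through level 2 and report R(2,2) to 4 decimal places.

0.4964

R(0,0) (trapezoid, 1 panel, h=1.3000): 0.566242
R(1,0) (trapezoid, 2 panels, h=0.6500): 0.513413
R(2,0) (trapezoid, 4 panels, h=0.3250): 0.500595
R(1,1) = 0.513413 + (0.513413 − 0.566242)/3 = 0.495803
R(2,1) = 0.500595 + (0.500595 − 0.513413)/3 = 0.496322
R(2,2) = 0.496322 + (0.496322 − 0.495803)/15 = 0.496357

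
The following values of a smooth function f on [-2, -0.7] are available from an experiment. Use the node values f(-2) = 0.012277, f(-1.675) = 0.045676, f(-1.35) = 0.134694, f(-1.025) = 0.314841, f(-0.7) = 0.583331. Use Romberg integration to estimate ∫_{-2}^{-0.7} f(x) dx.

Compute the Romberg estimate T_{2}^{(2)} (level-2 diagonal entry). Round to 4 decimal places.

0.2502

T_{0}^{(0)} (trapezoid, 1 panel, h=1.3000): 0.387145
T_{1}^{(0)} (trapezoid, 2 panels, h=0.6500): 0.281124
T_{2}^{(0)} (trapezoid, 4 panels, h=0.3250): 0.257730
T_{1}^{(1)} = 0.281124 + (0.281124 − 0.387145)/3 = 0.245784
T_{2}^{(1)} = 0.257730 + (0.257730 − 0.281124)/3 = 0.249932
T_{2}^{(2)} = 0.249932 + (0.249932 − 0.245784)/15 = 0.250209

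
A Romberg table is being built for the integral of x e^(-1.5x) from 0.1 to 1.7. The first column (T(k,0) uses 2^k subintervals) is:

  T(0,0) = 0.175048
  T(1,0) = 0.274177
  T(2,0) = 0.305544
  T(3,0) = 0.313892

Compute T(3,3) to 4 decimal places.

Richardson extrapolation on the trapezoidal column (denominator 4−1=3):
T(1,1) = (4·0.274177 − 0.175048) / 3 = 0.307220
T(2,1) = (4·0.305544 − 0.274177) / 3 = 0.316000
T(3,1) = 0.313892 + (0.313892 − 0.305544)/3 = 0.316675
T(2,2) = 0.316000 + (0.316000 − 0.307220)/15 = 0.316585
T(3,2) = (16·0.316675 − 0.316000) / 15 = 0.316720
T(3,3) = 0.316720 + (0.316720 − 0.316585)/63 = 0.316722

0.3167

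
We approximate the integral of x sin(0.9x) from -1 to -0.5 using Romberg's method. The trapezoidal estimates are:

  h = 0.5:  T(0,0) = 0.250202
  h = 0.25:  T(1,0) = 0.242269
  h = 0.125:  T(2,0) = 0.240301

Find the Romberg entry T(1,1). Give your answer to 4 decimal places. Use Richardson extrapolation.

0.2396

Richardson extrapolation on the trapezoidal column (denominator 4−1=3):
T(1,1) = (4·0.242269 − 0.250202) / 3 = 0.239625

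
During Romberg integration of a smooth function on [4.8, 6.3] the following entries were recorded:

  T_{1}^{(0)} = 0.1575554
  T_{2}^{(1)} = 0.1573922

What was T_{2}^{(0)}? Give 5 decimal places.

0.15743

From T_{2}^{(1)} = (4·T_{2}^{(0)} − T_{1}^{(0)})/3, solve for T_{2}^{(0)}:
4·T_{2}^{(0)} = 3·0.1573922 + 0.1575554 = 0.6297320
T_{2}^{(0)} = 0.1574330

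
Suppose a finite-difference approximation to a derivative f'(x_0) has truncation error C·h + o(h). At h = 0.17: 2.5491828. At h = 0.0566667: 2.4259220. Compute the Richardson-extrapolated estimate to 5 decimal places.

2.36429

The leading error scales as h; refining by a factor of 3 reduces it by 3^1 = 3.
Extrapolated value = (3·A(h/3) − A(h)) / (3 − 1)
= (3·2.4259220 − 2.5491828) / 2
= 4.7285832 / 2 = 2.3642916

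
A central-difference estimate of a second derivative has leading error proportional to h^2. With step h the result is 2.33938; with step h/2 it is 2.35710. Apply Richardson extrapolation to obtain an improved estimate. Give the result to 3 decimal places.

The leading error scales as h^2; refining by a factor of 2 reduces it by 2^2 = 4.
Extrapolated value = (4·A(h/2) − A(h)) / (4 − 1)
= (4·2.35710 − 2.33938) / 3
= 7.08902 / 3 = 2.36301

2.363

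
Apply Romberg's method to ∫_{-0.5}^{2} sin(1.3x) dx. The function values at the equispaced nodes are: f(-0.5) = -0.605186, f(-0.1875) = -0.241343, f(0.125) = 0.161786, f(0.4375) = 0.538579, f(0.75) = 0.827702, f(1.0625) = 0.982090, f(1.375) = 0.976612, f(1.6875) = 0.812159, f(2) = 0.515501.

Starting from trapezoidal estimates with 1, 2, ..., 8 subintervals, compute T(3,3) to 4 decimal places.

T(0,0) (trapezoid, 1 panel, h=2.5000): -0.112106
T(1,0) (trapezoid, 2 panels, h=1.2500): 0.978574
T(2,0) (trapezoid, 4 panels, h=0.6250): 1.200786
T(3,0) (trapezoid, 8 panels, h=0.3125): 1.253982
T(1,1) = 0.978574 + (0.978574 − (-0.112106))/3 = 1.342134
T(2,1) = 1.200786 + (1.200786 − 0.978574)/3 = 1.274857
T(3,1) = 1.253982 + (1.253982 − 1.200786)/3 = 1.271714
T(2,2) = 1.274857 + (1.274857 − 1.342134)/15 = 1.270372
T(3,2) = 1.271714 + (1.271714 − 1.274857)/15 = 1.271504
T(3,3) = 1.271504 + (1.271504 − 1.270372)/63 = 1.271522

1.2715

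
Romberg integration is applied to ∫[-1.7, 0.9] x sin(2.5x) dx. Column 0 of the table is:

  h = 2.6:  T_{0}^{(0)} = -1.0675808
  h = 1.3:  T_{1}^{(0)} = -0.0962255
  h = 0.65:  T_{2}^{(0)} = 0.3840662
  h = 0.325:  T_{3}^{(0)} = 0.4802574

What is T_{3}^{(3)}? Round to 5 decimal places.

0.50932

Richardson extrapolation on the trapezoidal column (denominator 4−1=3):
T_{1}^{(1)} = -0.0962255 + (-0.0962255 − (-1.0675808))/3 = 0.2275596
T_{2}^{(1)} = (4·0.3840662 − (-0.0962255)) / 3 = 0.5441634
T_{3}^{(1)} = 0.4802574 + (0.4802574 − 0.3840662)/3 = 0.5123211
T_{2}^{(2)} = 0.5441634 + (0.5441634 − 0.2275596)/15 = 0.5652703
T_{3}^{(2)} = 0.5123211 + (0.5123211 − 0.5441634)/15 = 0.5101983
T_{3}^{(3)} = (64·0.5101983 − 0.5652703) / 63 = 0.5093241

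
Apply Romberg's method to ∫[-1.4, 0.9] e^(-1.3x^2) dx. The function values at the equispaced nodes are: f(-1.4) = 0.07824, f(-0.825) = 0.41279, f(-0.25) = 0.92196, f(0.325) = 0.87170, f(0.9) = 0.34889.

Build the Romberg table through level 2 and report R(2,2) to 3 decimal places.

R(0,0) (trapezoid, 1 panel, h=2.3000): 0.49120
R(1,0) (trapezoid, 2 panels, h=1.1500): 1.30585
R(2,0) (trapezoid, 4 panels, h=0.5750): 1.39151
R(1,1) = 1.30585 + (1.30585 − 0.49120)/3 = 1.57740
R(2,1) = 1.39151 + (1.39151 − 1.30585)/3 = 1.42006
R(2,2) = 1.42006 + (1.42006 − 1.57740)/15 = 1.40957

1.410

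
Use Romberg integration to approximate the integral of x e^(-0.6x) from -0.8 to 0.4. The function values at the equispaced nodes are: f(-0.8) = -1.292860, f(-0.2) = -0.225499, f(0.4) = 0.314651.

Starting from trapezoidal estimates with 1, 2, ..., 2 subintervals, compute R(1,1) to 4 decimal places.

R(0,0) (trapezoid, 1 panel, h=1.2000): -0.586925
R(1,0) (trapezoid, 2 panels, h=0.6000): -0.428762
R(1,1) = -0.428762 + (-0.428762 − (-0.586925))/3 = -0.376041

-0.3760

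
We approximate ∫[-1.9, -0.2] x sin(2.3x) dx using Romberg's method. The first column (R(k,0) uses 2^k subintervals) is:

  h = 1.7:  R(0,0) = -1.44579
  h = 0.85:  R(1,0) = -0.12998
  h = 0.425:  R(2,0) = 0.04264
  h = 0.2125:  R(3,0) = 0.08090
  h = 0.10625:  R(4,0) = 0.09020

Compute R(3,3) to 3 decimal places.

Richardson extrapolation on the trapezoidal column (denominator 4−1=3):
R(1,1) = (4·(-0.12998) − (-1.44579)) / 3 = 0.30862
R(2,1) = (4·0.04264 − (-0.12998)) / 3 = 0.10018
R(3,1) = (4·0.08090 − 0.04264) / 3 = 0.09365
R(2,2) = 0.10018 + (0.10018 − 0.30862)/15 = 0.08628
R(3,2) = 0.09365 + (0.09365 − 0.10018)/15 = 0.09321
R(3,3) = 0.09321 + (0.09321 − 0.08628)/63 = 0.09332

0.093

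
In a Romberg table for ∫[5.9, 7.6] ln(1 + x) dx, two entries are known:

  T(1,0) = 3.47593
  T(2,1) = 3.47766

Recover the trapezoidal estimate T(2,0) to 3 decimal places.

3.477

From T(2,1) = (4·T(2,0) − T(1,0))/3, solve for T(2,0):
4·T(2,0) = 3·3.47766 + 3.47593 = 13.90891
T(2,0) = 3.47723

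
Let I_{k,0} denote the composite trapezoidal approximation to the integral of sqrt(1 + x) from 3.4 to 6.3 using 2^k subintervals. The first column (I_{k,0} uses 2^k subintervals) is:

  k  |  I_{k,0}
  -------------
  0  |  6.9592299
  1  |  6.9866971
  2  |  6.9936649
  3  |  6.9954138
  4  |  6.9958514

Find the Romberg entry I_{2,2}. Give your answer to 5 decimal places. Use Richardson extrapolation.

Richardson extrapolation on the trapezoidal column (denominator 4−1=3):
I_{1,1} = (4·6.9866971 − 6.9592299) / 3 = 6.9958528
I_{2,1} = (4·6.9936649 − 6.9866971) / 3 = 6.9959875
I_{2,2} = 6.9959875 + (6.9959875 − 6.9958528)/15 = 6.9959965

6.99600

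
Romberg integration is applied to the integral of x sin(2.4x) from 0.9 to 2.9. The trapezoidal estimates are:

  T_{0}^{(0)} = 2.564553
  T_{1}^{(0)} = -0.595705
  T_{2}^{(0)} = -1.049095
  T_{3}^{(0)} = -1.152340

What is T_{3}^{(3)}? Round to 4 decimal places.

-1.1861

Richardson extrapolation on the trapezoidal column (denominator 4−1=3):
T_{1}^{(1)} = (4·(-0.595705) − 2.564553) / 3 = -1.649124
T_{2}^{(1)} = -1.049095 + (-1.049095 − (-0.595705))/3 = -1.200225
T_{3}^{(1)} = (4·(-1.152340) − (-1.049095)) / 3 = -1.186755
T_{2}^{(2)} = -1.200225 + (-1.200225 − (-1.649124))/15 = -1.170298
T_{3}^{(2)} = (16·(-1.186755) − (-1.200225)) / 15 = -1.185857
T_{3}^{(3)} = -1.185857 + (-1.185857 − (-1.170298))/63 = -1.186104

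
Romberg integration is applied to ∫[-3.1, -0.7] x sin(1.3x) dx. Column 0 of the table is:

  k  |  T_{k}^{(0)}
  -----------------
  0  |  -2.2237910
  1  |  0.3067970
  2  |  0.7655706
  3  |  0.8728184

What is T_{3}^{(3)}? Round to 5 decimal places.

0.90798

Richardson extrapolation on the trapezoidal column (denominator 4−1=3):
T_{1}^{(1)} = (4·0.3067970 − (-2.2237910)) / 3 = 1.1503263
T_{2}^{(1)} = 0.7655706 + (0.7655706 − 0.3067970)/3 = 0.9184951
T_{3}^{(1)} = 0.8728184 + (0.8728184 − 0.7655706)/3 = 0.9085677
T_{2}^{(2)} = 0.9184951 + (0.9184951 − 1.1503263)/15 = 0.9030397
T_{3}^{(2)} = (16·0.9085677 − 0.9184951) / 15 = 0.9079059
T_{3}^{(3)} = (64·0.9079059 − 0.9030397) / 63 = 0.9079831
(Column j=1 coincides with Simpson's rule on the same nodes.)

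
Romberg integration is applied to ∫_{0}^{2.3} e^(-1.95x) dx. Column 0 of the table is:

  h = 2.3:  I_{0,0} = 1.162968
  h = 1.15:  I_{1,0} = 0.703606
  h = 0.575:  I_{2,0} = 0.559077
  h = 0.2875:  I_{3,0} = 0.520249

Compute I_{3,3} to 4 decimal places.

Richardson extrapolation on the trapezoidal column (denominator 4−1=3):
I_{1,1} = (4·0.703606 − 1.162968) / 3 = 0.550485
I_{2,1} = 0.559077 + (0.559077 − 0.703606)/3 = 0.510901
I_{3,1} = (4·0.520249 − 0.559077) / 3 = 0.507306
I_{2,2} = (16·0.510901 − 0.550485) / 15 = 0.508262
I_{3,2} = 0.507306 + (0.507306 − 0.510901)/15 = 0.507066
I_{3,3} = 0.507066 + (0.507066 − 0.508262)/63 = 0.507047
(Column j=1 coincides with Simpson's rule on the same nodes.)

0.5070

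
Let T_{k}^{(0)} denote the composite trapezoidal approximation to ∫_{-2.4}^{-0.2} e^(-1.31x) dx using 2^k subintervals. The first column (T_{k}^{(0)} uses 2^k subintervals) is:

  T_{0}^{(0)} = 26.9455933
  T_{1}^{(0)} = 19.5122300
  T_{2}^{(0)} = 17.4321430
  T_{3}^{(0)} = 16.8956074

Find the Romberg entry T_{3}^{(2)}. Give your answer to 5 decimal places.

16.71529

T_{2}^{(1)} = (4·17.4321430 − 19.5122300) / 3 = 16.7387807
T_{3}^{(1)} = (4·16.8956074 − 17.4321430) / 3 = 16.7167622
T_{3}^{(2)} = (16·16.7167622 − 16.7387807) / 15 = 16.7152943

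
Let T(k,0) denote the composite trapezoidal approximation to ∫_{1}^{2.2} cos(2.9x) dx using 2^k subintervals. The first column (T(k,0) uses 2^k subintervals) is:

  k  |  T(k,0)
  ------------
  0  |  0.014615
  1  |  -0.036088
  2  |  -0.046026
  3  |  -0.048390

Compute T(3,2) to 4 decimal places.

Richardson extrapolation on the trapezoidal column (denominator 4−1=3):
T(2,1) = -0.046026 + (-0.046026 − (-0.036088))/3 = -0.049339
T(3,1) = -0.048390 + (-0.048390 − (-0.046026))/3 = -0.049178
T(3,2) = -0.049178 + (-0.049178 − (-0.049339))/15 = -0.049167
(Column j=1 coincides with Simpson's rule on the same nodes.)

-0.0492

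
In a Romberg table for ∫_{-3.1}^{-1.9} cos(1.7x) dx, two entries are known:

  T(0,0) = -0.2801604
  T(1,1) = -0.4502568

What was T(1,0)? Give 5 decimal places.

-0.40773

From T(1,1) = (4·T(1,0) − T(0,0))/3, solve for T(1,0):
4·T(1,0) = 3·(-0.4502568) + (-0.2801604) = -1.6309308
T(1,0) = -0.4077327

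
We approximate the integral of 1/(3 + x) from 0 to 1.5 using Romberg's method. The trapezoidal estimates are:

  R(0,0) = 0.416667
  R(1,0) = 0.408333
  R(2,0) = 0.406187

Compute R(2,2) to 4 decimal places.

0.4055

R(1,1) = (4·0.408333 − 0.416667) / 3 = 0.405555
R(2,1) = (4·0.406187 − 0.408333) / 3 = 0.405472
R(2,2) = (16·0.405472 − 0.405555) / 15 = 0.405466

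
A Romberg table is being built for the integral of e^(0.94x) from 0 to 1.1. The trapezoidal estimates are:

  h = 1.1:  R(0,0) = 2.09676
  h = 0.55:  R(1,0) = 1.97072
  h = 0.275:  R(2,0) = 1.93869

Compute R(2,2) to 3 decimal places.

1.928

Richardson extrapolation on the trapezoidal column (denominator 4−1=3):
R(1,1) = (4·1.97072 − 2.09676) / 3 = 1.92871
R(2,1) = (4·1.93869 − 1.97072) / 3 = 1.92801
R(2,2) = 1.92801 + (1.92801 − 1.92871)/15 = 1.92796
(Column j=1 coincides with Simpson's rule on the same nodes.)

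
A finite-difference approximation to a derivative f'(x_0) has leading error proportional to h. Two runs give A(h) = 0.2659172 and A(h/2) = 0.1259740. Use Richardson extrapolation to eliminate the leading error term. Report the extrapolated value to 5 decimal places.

-0.01397

The leading error scales as h; refining by a factor of 2 reduces it by 2^1 = 2.
Extrapolated value = (2·A(h/2) − A(h)) / (2 − 1)
= (2·0.1259740 − 0.2659172) / 1
= -0.0139692 / 1 = -0.0139692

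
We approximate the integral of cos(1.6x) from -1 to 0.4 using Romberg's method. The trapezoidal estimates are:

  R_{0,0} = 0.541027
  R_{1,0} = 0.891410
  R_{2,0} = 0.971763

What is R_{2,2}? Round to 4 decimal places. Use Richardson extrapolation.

0.9979

R_{1,1} = (4·0.891410 − 0.541027) / 3 = 1.008204
R_{2,1} = (4·0.971763 − 0.891410) / 3 = 0.998547
R_{2,2} = 0.998547 + (0.998547 − 1.008204)/15 = 0.997903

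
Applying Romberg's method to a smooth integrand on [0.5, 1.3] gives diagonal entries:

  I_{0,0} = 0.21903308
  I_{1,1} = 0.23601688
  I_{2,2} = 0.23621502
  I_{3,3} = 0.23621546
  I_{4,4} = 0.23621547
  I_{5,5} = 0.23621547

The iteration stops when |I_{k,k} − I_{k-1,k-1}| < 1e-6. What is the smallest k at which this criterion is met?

|I_{1,1} − I_{0,0}| = 0.01698380 ≥ 1e-6
|I_{2,2} − I_{1,1}| = 0.00019814 ≥ 1e-6
|I_{3,3} − I_{2,2}| = 0.00000044 < 1e-6

k = 3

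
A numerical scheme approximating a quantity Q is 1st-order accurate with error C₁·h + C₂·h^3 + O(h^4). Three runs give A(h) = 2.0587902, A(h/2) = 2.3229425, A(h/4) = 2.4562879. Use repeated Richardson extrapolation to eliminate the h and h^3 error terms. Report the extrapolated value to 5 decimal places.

First eliminate the h term (factor 2^1 = 2):
  B₁ = (2·2.3229425 − 2.0587902)/1 = 2.5870948
  B₂ = (2·2.4562879 − 2.3229425)/1 = 2.5896333
Then eliminate the h^3 term (factor 2^3 = 8):
  (8·2.5896333 − 2.5870948)/7 = 2.5899959

2.59000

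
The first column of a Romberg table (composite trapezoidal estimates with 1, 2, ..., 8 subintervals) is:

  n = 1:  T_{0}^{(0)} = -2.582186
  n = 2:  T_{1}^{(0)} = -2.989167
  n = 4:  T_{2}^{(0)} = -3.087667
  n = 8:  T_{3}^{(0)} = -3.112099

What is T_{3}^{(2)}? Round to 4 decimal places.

Richardson extrapolation on the trapezoidal column (denominator 4−1=3):
T_{2}^{(1)} = -3.087667 + (-3.087667 − (-2.989167))/3 = -3.120500
T_{3}^{(1)} = -3.112099 + (-3.112099 − (-3.087667))/3 = -3.120243
T_{3}^{(2)} = -3.120243 + (-3.120243 − (-3.120500))/15 = -3.120226

-3.1202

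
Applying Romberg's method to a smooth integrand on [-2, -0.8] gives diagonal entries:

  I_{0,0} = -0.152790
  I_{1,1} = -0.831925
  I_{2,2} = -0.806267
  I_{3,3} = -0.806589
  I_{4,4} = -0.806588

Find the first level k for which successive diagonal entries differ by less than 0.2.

k = 2

|I_{1,1} − I_{0,0}| = 0.679135 ≥ 0.2
|I_{2,2} − I_{1,1}| = 0.025658 < 0.2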